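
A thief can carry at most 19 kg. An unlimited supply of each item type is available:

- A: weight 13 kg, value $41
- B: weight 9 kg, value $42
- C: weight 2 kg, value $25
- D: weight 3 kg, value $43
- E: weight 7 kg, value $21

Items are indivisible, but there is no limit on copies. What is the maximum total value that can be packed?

Best value-per-unit is D at 43/3; filling with it alone gives 6×43 = 258.
Optimal mix: 2×C + 5×D → weight 19, value 265.

$265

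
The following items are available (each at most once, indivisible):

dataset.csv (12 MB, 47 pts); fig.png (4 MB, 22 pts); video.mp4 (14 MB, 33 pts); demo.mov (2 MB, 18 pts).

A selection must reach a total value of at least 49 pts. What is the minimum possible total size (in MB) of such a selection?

Subsets with value ≥ 49, sorted by total size:
- dataset.csv+demo.mov: size 14, value 65
- dataset.csv+fig.png: size 16, value 69
- video.mp4+demo.mov: size 16, value 51
- dataset.csv+fig.png+demo.mov: size 18, value 87
Minimum size: 14 MB.

14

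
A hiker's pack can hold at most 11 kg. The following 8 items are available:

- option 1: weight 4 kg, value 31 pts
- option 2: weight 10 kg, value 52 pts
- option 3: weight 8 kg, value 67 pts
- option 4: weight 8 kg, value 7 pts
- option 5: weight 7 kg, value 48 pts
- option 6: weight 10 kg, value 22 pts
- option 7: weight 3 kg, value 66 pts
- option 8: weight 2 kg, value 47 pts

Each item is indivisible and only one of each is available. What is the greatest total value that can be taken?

Check high-value combinations within 11 kg:
- option 1+option 7+option 8: weight 4+3+2=9, value 31+66+47=144
- option 3+option 7: weight 8+3=11, value 67+66=133
- option 5+option 7: weight 7+3=10, value 48+66=114
- option 3+option 8: weight 8+2=10, value 67+47=114
- option 7+option 8: weight 3+2=5, value 66+47=113
Best: 144 pts.

144 pts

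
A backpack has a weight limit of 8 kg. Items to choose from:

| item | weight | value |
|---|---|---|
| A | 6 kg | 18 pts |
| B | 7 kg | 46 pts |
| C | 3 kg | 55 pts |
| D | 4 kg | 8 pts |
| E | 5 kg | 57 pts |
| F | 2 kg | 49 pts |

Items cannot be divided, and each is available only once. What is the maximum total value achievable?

Check high-value combinations within 8 kg:
- C+E: weight 3+5=8, value 55+57=112
- E+F: weight 5+2=7, value 57+49=106
- C+F: weight 3+2=5, value 55+49=104
- A+F: weight 6+2=8, value 18+49=67
- C+D: weight 3+4=7, value 55+8=63
Best: 112 pts.

112 pts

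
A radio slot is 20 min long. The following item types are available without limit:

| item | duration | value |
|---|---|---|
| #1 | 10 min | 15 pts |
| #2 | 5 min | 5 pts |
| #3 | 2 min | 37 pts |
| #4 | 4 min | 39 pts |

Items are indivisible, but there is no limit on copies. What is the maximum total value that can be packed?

370 pts

Best value-per-unit is #3 at 37/2, and filling with it alone uses duration 10×2=20. No mix of the others beats 10×37 = 370.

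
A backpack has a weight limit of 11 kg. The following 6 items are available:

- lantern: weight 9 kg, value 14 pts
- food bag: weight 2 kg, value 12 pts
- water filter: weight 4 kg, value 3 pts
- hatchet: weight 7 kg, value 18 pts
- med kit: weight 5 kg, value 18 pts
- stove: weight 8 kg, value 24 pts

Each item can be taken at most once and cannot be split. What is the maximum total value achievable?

This is a 0/1 knapsack; check combinations near the capacity.
- food bag+stove: weight 2+8=10, value 12+24=36
- food bag+water filter+med kit: weight 2+4+5=11, value 12+3+18=33
- food bag+med kit: weight 2+5=7, value 12+18=30
- food bag+hatchet: weight 2+7=9, value 12+18=30
- lantern+food bag: weight 9+2=11, value 14+12=26
Best: 36 pts.

36 pts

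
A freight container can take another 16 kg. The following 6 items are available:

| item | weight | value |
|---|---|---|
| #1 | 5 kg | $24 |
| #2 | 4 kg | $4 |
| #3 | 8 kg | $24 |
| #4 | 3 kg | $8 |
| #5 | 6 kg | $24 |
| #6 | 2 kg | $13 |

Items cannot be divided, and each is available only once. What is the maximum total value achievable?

$69

This is a 0/1 knapsack; check combinations near the capacity.
- #1+#4+#5+#6: weight 5+3+6+2=16, value 24+8+24+13=69
- #1+#5+#6: weight 5+6+2=13, value 24+24+13=61
- #1+#3+#6: weight 5+8+2=15, value 24+24+13=61
- #3+#5+#6: weight 8+6+2=16, value 24+24+13=61
Best: $69.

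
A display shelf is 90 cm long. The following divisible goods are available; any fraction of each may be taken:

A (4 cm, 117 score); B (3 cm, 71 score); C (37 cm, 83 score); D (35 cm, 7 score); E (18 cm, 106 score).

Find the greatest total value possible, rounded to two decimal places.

382.60

Take in order of value per unit:
- A (117/4 per unit): all 4 → value 117, running total 117.00
- B (71/3 per unit): all 3 → value 71, running total 188.00
- E (106/18 per unit): all 18 → value 106, running total 294.00
- C (83/37 per unit): all 37 → value 83, running total 377.00
- D (7/35 per unit): 28 of 35 → value 28×7/35 = 5.6000, running total 382.60
Total 382.60.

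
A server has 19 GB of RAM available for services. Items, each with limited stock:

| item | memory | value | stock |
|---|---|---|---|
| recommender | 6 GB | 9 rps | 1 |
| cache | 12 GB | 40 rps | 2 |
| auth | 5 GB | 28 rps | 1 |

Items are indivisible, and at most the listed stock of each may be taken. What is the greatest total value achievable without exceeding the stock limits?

68 rps

Best selections within memory 19 and stock limits:
- 1×cache + 1×auth: memory 17, value 68
- 1×recommender + 1×cache: memory 18, value 49
Best: 68 rps.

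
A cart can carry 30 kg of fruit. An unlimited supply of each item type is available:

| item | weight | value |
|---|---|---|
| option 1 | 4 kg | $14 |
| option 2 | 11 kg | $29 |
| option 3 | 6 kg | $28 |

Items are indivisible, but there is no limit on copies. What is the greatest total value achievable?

$140

Best value-per-unit is option 3 at 28/6, and filling with it alone uses weight 5×6=30. No mix of the others beats 5×28 = 140.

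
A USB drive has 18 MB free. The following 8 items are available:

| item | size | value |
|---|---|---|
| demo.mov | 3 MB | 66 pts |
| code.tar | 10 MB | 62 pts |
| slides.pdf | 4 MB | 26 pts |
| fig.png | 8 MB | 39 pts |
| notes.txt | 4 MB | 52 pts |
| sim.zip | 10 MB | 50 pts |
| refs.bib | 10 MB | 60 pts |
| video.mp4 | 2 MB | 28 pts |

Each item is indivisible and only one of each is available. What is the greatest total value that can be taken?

Check high-value combinations within 18 MB:
- demo.mov+fig.png+notes.txt+video.mp4: size 3+8+4+2=17, value 66+39+52+28=185
- demo.mov+code.tar+notes.txt: size 3+10+4=17, value 66+62+52=180
- demo.mov+notes.txt+refs.bib: size 3+4+10=17, value 66+52+60=178
Best: 185 pts.

185 pts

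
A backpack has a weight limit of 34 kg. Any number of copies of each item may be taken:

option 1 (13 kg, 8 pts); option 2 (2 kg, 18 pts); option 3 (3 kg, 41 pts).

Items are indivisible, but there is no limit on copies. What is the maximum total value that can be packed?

Best value-per-unit is option 3 at 41/3, and filling with it alone uses weight 11×3=33. No mix of the others beats 11×41 = 451.

451 pts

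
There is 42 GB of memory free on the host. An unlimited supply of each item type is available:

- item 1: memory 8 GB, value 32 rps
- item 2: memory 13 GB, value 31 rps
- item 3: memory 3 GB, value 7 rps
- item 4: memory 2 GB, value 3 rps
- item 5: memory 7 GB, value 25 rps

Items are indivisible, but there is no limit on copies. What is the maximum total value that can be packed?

Best value-per-unit is item 1 at 32/8; filling with it alone gives 5×32 = 160.
Optimal mix: 5×item 1 + 1×item 4 → memory 42, value 163.

163 rps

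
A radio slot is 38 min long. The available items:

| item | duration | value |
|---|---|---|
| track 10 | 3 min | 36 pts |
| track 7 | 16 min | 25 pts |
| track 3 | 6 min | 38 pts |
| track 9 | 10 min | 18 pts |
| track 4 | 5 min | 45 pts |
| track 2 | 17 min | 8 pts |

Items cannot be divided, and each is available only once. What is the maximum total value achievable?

Check high-value combinations within 38 min:
- track 10+track 7+track 3+track 4: duration 3+16+6+5=30, value 36+25+38+45=144
- track 10+track 3+track 9+track 4: duration 3+6+10+5=24, value 36+38+18+45=137
- track 10+track 3+track 4+track 2: duration 3+6+5+17=31, value 36+38+45+8=127
Best: 144 pts.

144 pts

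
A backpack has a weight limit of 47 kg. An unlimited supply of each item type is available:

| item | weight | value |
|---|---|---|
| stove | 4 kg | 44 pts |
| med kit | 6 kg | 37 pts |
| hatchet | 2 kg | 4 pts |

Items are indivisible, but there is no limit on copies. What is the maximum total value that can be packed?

Best value-per-unit is stove at 44/4; filling with it alone gives 11×44 = 484.
Optimal mix: 11×stove + 1×hatchet → weight 46, value 488.

488 pts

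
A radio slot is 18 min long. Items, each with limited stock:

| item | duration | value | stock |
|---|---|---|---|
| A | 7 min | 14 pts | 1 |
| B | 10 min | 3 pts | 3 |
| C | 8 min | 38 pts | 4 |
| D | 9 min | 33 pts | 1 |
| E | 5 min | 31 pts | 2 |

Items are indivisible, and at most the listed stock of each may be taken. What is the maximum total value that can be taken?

Top feasible selections:
- 1×C + 2×E: duration 18, value 100
- 2×C: duration 16, value 76
- 1×A + 2×E: duration 17, value 76
- 1×C + 1×D: duration 17, value 71
Best: 100 pts.

100 pts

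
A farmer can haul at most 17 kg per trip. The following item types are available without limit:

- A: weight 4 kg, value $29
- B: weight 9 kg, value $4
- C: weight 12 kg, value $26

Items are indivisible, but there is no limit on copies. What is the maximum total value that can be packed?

$116

Best value-per-unit is A at 29/4, and filling with it alone uses weight 4×4=16. No mix of the others beats 4×29 = 116.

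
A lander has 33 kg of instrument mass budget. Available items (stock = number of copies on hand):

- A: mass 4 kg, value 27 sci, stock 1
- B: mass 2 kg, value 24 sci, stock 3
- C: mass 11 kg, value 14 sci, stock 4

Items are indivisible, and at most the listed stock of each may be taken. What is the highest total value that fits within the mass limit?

Top feasible selections:
- 1×A + 3×B + 2×C: mass 32, value 127
- 1×A + 3×B + 1×C: mass 21, value 113
- 1×A + 2×B + 2×C: mass 30, value 103
Best: 127 sci.

127 sci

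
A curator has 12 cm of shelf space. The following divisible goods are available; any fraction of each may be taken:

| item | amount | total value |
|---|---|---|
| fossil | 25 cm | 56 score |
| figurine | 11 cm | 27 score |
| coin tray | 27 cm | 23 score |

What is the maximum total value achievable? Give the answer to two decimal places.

Take in order of value per unit:
- figurine (27/11 per unit): all 11 → value 27, running total 27.00
- fossil (56/25 per unit): 1 of 25 → value 1×56/25 = 2.2400, running total 29.24
Total 29.24.

29.24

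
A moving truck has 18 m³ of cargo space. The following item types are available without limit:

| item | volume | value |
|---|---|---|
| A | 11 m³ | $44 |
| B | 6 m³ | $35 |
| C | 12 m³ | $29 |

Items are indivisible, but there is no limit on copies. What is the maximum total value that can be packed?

$105

Best value-per-unit is B at 35/6, and filling with it alone uses volume 3×6=18. No mix of the others beats 3×35 = 105.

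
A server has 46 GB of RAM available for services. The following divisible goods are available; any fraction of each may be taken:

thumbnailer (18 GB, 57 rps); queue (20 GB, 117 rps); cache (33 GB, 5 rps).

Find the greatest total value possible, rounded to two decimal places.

Take in order of value per unit:
- queue (117/20 per unit): all 20 → value 117, running total 117.00
- thumbnailer (57/18 per unit): all 18 → value 57, running total 174.00
- cache (5/33 per unit): 8 of 33 → value 8×5/33 = 1.2121, running total 175.21
Total 175.21.

175.21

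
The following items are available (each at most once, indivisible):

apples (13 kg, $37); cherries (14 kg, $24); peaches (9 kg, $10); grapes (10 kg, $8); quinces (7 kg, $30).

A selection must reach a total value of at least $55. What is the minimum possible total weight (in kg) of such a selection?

Subsets with value ≥ 55, sorted by total weight:
- apples+quinces: weight 20, value 67
- apples+cherries: weight 27, value 61
- apples+peaches+quinces: weight 29, value 77
Minimum weight: 20 kg.

20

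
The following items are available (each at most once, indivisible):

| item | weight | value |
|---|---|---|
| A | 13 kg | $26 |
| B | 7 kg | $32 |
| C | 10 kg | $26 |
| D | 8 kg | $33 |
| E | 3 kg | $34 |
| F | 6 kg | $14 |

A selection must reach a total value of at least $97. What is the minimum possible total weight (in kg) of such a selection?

18

Subsets with value ≥ 97, sorted by total weight:
- B+D+E: weight 18, value 99
- B+D+E+F: weight 24, value 113
- B+C+E+F: weight 26, value 106
- C+D+E+F: weight 27, value 107
Minimum weight: 18 kg.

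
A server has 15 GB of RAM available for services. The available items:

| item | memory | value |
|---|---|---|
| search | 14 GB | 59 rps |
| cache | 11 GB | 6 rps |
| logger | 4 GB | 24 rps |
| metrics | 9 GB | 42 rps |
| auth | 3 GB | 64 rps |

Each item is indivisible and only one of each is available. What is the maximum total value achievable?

106 rps

This is a 0/1 knapsack; check combinations near the capacity.
- metrics+auth: memory 9+3=12, value 42+64=106
- logger+auth: memory 4+3=7, value 24+64=88
- cache+auth: memory 11+3=14, value 6+64=70
- logger+metrics: memory 4+9=13, value 24+42=66
Best: 106 rps.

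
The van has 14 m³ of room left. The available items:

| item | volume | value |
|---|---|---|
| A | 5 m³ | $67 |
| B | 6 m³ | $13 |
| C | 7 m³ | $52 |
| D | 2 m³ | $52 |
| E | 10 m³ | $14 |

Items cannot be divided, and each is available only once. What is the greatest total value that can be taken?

$171

This is a 0/1 knapsack; check combinations near the capacity.
- A+C+D: volume 5+7+2=14, value 67+52+52=171
- A+B+D: volume 5+6+2=13, value 67+13+52=132
- A+D: volume 5+2=7, value 67+52=119
Best: $171.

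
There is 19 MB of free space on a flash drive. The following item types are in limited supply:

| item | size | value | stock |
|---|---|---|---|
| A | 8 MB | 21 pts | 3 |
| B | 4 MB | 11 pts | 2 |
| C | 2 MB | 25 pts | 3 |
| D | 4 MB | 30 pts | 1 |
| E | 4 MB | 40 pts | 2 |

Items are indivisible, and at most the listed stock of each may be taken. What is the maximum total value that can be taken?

185 pts

Top feasible selections:
- 3×C + 1×D + 2×E: size 18, value 185
- 1×B + 3×C + 2×E: size 18, value 166
- 2×C + 1×D + 2×E: size 16, value 160
Best: 185 pts.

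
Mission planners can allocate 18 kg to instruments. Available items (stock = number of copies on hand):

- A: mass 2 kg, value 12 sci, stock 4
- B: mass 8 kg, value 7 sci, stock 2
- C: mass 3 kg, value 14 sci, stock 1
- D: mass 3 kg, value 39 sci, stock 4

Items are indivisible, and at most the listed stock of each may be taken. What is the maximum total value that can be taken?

Best selections within mass 18 and stock limits:
- 3×A + 4×D: mass 18, value 192
- 1×A + 1×C + 4×D: mass 17, value 182
- 2×A + 4×D: mass 16, value 180
Best: 192 sci.

192 sci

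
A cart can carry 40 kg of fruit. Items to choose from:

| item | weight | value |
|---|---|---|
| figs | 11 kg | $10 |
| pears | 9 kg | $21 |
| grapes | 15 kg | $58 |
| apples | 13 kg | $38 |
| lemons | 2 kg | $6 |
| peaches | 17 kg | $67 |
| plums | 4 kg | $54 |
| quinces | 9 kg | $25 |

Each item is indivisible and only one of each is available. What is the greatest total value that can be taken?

This is a 0/1 knapsack; check combinations near the capacity.
- grapes+lemons+peaches+plums: weight 15+2+17+4=38, value 58+6+67+54=185
- grapes+peaches+plums: weight 15+17+4=36, value 58+67+54=179
- pears+peaches+plums+quinces: weight 9+17+4+9=39, value 21+67+54+25=167
- apples+lemons+peaches+plums: weight 13+2+17+4=36, value 38+6+67+54=165
Best: $185.

$185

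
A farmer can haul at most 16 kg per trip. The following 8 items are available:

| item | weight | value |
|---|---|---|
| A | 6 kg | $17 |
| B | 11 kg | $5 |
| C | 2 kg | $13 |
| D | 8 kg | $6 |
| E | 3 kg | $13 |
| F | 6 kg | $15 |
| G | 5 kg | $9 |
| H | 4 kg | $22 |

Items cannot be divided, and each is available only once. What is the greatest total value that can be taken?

This is a 0/1 knapsack; check combinations near the capacity.
- A+C+E+H: weight 6+2+3+4=15, value 17+13+13+22=65
- C+E+F+H: weight 2+3+6+4=15, value 13+13+15+22=63
- C+E+G+H: weight 2+3+5+4=14, value 13+13+9+22=57
Best: $65.

$65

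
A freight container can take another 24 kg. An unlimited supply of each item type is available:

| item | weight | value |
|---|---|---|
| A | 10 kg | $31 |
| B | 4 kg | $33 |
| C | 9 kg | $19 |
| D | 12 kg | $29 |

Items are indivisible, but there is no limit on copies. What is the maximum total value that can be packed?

$198

Best value-per-unit is B at 33/4, and filling with it alone uses weight 6×4=24. No mix of the others beats 6×33 = 198.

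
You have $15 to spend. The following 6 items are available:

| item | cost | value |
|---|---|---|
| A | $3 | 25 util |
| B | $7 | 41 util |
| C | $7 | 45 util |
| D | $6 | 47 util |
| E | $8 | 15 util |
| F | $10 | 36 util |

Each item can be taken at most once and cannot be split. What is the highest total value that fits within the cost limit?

92 util

Check high-value combinations within $15:
- C+D: cost 7+6=13, value 45+47=92
- B+D: cost 7+6=13, value 41+47=88
- B+C: cost 7+7=14, value 41+45=86
Best: 92 util.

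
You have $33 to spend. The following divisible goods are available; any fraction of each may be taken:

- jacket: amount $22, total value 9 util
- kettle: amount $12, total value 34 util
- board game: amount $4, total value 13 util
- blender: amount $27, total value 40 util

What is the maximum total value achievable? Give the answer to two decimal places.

Take in order of value per unit:
- board game (13/4 per unit): all 4 → value 13, running total 13.00
- kettle (34/12 per unit): all 12 → value 34, running total 47.00
- blender (40/27 per unit): 17 of 27 → value 17×40/27 = 25.1852, running total 72.19
Total 72.19.

72.19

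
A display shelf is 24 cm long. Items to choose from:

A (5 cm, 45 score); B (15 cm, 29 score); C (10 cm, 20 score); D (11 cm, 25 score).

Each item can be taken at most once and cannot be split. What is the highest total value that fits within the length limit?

74 score

This is a 0/1 knapsack; check combinations near the capacity.
- A+B: length 5+15=20, value 45+29=74
- A+D: length 5+11=16, value 45+25=70
- A+C: length 5+10=15, value 45+20=65
- A: length 5, value 45
Best: 74 score.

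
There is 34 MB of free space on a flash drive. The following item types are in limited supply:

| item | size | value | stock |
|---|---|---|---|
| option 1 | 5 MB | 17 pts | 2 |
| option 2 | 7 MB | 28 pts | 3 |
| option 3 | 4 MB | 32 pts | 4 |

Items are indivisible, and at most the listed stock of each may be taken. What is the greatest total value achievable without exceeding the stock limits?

Top feasible selections:
- 2×option 1 + 1×option 2 + 4×option 3: size 33, value 190
- 2×option 2 + 4×option 3: size 30, value 184
Best: 190 pts.

190 pts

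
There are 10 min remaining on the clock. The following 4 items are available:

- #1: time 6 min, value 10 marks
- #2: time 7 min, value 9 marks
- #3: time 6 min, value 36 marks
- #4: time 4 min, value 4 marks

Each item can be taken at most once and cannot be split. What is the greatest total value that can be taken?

Check high-value combinations within 10 min:
- #3+#4: time 6+4=10, value 36+4=40
- #3: time 6, value 36
- #1+#4: time 6+4=10, value 10+4=14
- #1: time 6, value 10
- #2: time 7, value 9
Best: 40 marks.

40 marks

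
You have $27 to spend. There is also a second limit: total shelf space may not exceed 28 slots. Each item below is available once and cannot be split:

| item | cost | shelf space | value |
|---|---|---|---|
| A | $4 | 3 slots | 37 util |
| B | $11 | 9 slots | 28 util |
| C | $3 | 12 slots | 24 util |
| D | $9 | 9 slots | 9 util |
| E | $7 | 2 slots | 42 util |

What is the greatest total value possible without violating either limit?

Feasible sets respecting both limits:
- A+B+C+E: cost 25, shelf space 26, value 131
- A+C+D+E: cost 23, shelf space 26, value 112
- A+B+E: cost 22, shelf space 14, value 107
Best: 131 util.

131 util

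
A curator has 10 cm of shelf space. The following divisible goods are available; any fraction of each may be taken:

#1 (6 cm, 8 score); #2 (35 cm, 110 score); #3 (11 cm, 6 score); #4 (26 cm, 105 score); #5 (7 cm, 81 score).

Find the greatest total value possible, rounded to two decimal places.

Take in order of value per unit:
- #5 (81/7 per unit): all 7 → value 81, running total 81.00
- #4 (105/26 per unit): 3 of 26 → value 3×105/26 = 12.1154, running total 93.12
Total 93.12.

93.12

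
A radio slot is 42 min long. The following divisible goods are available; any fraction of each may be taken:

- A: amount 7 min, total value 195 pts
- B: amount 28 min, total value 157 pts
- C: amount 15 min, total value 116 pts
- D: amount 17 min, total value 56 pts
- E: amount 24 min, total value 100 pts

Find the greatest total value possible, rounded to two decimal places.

Take in order of value per unit:
- A (195/7 per unit): all 7 → value 195, running total 195.00
- C (116/15 per unit): all 15 → value 116, running total 311.00
- B (157/28 per unit): 20 of 28 → value 20×157/28 = 112.1429, running total 423.14
Total 423.14.

423.14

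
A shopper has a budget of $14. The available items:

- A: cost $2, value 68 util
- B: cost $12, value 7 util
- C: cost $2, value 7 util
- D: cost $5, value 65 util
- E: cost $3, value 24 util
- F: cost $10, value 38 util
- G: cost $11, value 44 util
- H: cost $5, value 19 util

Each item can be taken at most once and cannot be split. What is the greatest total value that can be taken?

164 util

Check high-value combinations within $14:
- A+C+D+E: cost 2+2+5+3=12, value 68+7+65+24=164
- A+C+D+H: cost 2+2+5+5=14, value 68+7+65+19=159
- A+D+E: cost 2+5+3=10, value 68+65+24=157
- A+D+H: cost 2+5+5=12, value 68+65+19=152
Best: 164 util.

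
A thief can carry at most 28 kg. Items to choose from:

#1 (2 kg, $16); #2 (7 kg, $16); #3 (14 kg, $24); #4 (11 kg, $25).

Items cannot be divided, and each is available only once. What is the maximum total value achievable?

This is a 0/1 knapsack; check combinations near the capacity.
- #1+#3+#4: weight 2+14+11=27, value 16+24+25=65
- #1+#2+#4: weight 2+7+11=20, value 16+16+25=57
- #1+#2+#3: weight 2+7+14=23, value 16+16+24=56
- #3+#4: weight 14+11=25, value 24+25=49
Best: $65.

$65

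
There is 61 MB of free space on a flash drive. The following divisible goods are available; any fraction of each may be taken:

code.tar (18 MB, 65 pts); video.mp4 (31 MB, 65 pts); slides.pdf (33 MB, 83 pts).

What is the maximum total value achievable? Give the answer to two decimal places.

168.97

Take in order of value per unit:
- code.tar (65/18 per unit): all 18 → value 65, running total 65.00
- slides.pdf (83/33 per unit): all 33 → value 83, running total 148.00
- video.mp4 (65/31 per unit): 10 of 31 → value 10×65/31 = 20.9677, running total 168.97
Total 168.97.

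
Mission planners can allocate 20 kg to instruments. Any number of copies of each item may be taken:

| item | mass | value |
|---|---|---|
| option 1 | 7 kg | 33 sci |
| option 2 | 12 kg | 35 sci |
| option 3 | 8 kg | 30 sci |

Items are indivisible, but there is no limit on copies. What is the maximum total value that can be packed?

Best value-per-unit is option 1 at 33/7; filling with it alone gives 2×33 = 66.
Optimal mix: 1×option 1 + 1×option 2 → mass 19, value 68.

68 sci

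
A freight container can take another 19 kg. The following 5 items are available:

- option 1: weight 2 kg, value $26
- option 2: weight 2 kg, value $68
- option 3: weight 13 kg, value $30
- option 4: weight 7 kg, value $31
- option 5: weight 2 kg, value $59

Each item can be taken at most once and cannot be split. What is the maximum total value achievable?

$184

Check high-value combinations within 19 kg:
- option 1+option 2+option 4+option 5: weight 2+2+7+2=13, value 26+68+31+59=184
- option 1+option 2+option 3+option 5: weight 2+2+13+2=19, value 26+68+30+59=183
- option 2+option 4+option 5: weight 2+7+2=11, value 68+31+59=158
- option 2+option 3+option 5: weight 2+13+2=17, value 68+30+59=157
- option 1+option 2+option 5: weight 2+2+2=6, value 26+68+59=153
Best: $184.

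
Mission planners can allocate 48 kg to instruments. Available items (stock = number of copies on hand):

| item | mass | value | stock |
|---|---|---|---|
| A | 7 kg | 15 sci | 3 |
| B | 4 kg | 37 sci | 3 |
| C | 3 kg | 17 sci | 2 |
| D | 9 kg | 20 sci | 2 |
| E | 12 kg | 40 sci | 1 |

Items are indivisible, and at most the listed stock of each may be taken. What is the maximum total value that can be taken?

Best selections within mass 48 and stock limits:
- 3×B + 2×C + 2×D + 1×E: mass 48, value 225
- 1×A + 3×B + 2×C + 1×D + 1×E: mass 46, value 220
- 2×A + 3×B + 2×C + 1×E: mass 44, value 215
- 3×A + 3×B + 1×C + 1×E: mass 48, value 213
Best: 225 sci.

225 sci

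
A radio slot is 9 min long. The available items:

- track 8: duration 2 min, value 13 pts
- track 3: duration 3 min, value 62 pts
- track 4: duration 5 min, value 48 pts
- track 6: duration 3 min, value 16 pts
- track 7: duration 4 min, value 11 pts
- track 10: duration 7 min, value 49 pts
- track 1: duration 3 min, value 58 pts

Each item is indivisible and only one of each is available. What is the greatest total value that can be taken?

136 pts

Check high-value combinations within 9 min:
- track 3+track 6+track 1: duration 3+3+3=9, value 62+16+58=136
- track 8+track 3+track 1: duration 2+3+3=8, value 13+62+58=133
- track 3+track 1: duration 3+3=6, value 62+58=120
Best: 136 pts.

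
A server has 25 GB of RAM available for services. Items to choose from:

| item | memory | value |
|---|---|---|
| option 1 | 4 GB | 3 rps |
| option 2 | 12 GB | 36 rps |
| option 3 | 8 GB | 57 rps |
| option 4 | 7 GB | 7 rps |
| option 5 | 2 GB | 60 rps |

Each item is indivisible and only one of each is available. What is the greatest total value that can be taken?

153 rps

This is a 0/1 knapsack; check combinations near the capacity.
- option 2+option 3+option 5: memory 12+8+2=22, value 36+57+60=153
- option 1+option 3+option 4+option 5: memory 4+8+7+2=21, value 3+57+7+60=127
- option 3+option 4+option 5: memory 8+7+2=17, value 57+7+60=124
Best: 153 rps.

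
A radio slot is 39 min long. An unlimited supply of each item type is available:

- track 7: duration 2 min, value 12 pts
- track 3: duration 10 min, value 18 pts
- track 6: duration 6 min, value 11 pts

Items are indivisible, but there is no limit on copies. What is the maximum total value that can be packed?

228 pts

Best value-per-unit is track 7 at 12/2, and filling with it alone uses duration 19×2=38. No mix of the others beats 19×12 = 228.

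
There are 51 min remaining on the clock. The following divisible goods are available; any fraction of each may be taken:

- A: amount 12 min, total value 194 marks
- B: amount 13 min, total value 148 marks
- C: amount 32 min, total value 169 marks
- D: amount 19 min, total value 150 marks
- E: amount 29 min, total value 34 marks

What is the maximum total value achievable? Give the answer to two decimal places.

Take in order of value per unit:
- A (194/12 per unit): all 12 → value 194, running total 194.00
- B (148/13 per unit): all 13 → value 148, running total 342.00
- D (150/19 per unit): all 19 → value 150, running total 492.00
- C (169/32 per unit): 7 of 32 → value 7×169/32 = 36.9688, running total 528.97
Total 528.97.

528.97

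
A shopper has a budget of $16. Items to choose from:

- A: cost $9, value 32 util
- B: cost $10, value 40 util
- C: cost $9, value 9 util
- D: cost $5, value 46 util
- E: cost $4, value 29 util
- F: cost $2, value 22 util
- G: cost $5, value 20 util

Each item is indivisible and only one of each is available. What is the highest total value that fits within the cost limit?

117 util

This is a 0/1 knapsack; check combinations near the capacity.
- D+E+F+G: cost 5+4+2+5=16, value 46+29+22+20=117
- A+D+F: cost 9+5+2=16, value 32+46+22=100
- D+E+F: cost 5+4+2=11, value 46+29+22=97
Best: 117 util.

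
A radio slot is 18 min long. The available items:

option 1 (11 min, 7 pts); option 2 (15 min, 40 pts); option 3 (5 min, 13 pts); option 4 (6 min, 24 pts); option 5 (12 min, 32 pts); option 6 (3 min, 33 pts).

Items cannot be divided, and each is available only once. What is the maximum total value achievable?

73 pts

Check high-value combinations within 18 min:
- option 2+option 6: duration 15+3=18, value 40+33=73
- option 3+option 4+option 6: duration 5+6+3=14, value 13+24+33=70
- option 5+option 6: duration 12+3=15, value 32+33=65
- option 4+option 6: duration 6+3=9, value 24+33=57
- option 4+option 5: duration 6+12=18, value 24+32=56
Best: 73 pts.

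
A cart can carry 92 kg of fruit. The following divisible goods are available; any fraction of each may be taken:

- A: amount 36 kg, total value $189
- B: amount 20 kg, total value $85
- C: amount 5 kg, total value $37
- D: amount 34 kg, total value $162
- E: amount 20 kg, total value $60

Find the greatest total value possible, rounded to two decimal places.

Take in order of value per unit:
- C (37/5 per unit): all 5 → value 37, running total 37.00
- A (189/36 per unit): all 36 → value 189, running total 226.00
- D (162/34 per unit): all 34 → value 162, running total 388.00
- B (85/20 per unit): 17 of 20 → value 17×85/20 = 72.2500, running total 460.25
Total 460.25.

460.25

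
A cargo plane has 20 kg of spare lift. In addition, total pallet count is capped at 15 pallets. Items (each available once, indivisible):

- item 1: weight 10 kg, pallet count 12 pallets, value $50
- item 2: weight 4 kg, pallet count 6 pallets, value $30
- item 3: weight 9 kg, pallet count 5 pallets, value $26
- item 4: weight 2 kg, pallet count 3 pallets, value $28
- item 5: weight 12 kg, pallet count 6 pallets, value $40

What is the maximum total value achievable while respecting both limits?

Feasible sets respecting both limits:
- item 2+item 4+item 5: weight 18, pallet count 15, value 98
- item 2+item 3+item 4: weight 15, pallet count 14, value 84
- item 1+item 4: weight 12, pallet count 15, value 78
- item 2+item 5: weight 16, pallet count 12, value 70
Best: $98.

$98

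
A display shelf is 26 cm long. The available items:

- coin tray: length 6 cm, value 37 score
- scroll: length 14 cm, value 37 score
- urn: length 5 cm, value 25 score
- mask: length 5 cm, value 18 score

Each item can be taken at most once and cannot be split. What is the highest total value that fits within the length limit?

This is a 0/1 knapsack; check combinations near the capacity.
- coin tray+scroll+urn: length 6+14+5=25, value 37+37+25=99
- coin tray+scroll+mask: length 6+14+5=25, value 37+37+18=92
- coin tray+urn+mask: length 6+5+5=16, value 37+25+18=80
- scroll+urn+mask: length 14+5+5=24, value 37+25+18=80
- coin tray+scroll: length 6+14=20, value 37+37=74
Best: 99 score.

99 score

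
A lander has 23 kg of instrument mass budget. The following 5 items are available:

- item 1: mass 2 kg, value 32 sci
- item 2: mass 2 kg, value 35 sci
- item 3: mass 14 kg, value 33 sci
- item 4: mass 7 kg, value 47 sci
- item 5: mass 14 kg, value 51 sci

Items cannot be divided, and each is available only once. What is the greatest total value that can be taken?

133 sci

Check high-value combinations within 23 kg:
- item 2+item 4+item 5: mass 2+7+14=23, value 35+47+51=133
- item 1+item 4+item 5: mass 2+7+14=23, value 32+47+51=130
- item 1+item 2+item 5: mass 2+2+14=18, value 32+35+51=118
- item 2+item 3+item 4: mass 2+14+7=23, value 35+33+47=115
- item 1+item 2+item 4: mass 2+2+7=11, value 32+35+47=114
Best: 133 sci.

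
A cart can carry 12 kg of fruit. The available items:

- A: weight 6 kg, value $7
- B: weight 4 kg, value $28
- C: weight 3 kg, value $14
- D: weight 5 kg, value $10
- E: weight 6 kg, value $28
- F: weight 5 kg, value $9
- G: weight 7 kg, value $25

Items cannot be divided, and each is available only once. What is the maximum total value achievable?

Check high-value combinations within 12 kg:
- B+E: weight 4+6=10, value 28+28=56
- B+G: weight 4+7=11, value 28+25=53
- B+C+D: weight 4+3+5=12, value 28+14+10=52
- B+C+F: weight 4+3+5=12, value 28+14+9=51
Best: $56.

$56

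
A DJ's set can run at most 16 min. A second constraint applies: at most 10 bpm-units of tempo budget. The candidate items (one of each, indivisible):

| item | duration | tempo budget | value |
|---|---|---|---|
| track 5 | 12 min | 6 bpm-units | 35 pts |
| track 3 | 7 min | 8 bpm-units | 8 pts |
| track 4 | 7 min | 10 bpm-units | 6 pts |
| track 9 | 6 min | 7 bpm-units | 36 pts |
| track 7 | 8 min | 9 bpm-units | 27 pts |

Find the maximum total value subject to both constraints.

Feasible sets respecting both limits:
- track 9: duration 6, tempo budget 7, value 36
- track 5: duration 12, tempo budget 6, value 35
- track 7: duration 8, tempo budget 9, value 27
- track 3: duration 7, tempo budget 8, value 8
Best: 36 pts.

36 pts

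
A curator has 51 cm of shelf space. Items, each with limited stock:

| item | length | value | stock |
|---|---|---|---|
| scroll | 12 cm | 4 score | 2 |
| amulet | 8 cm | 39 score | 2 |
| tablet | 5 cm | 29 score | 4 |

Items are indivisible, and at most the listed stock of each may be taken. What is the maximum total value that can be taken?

198 score

Top feasible selections:
- 1×scroll + 2×amulet + 4×tablet: length 48, value 198
- 2×amulet + 4×tablet: length 36, value 194
- 1×scroll + 2×amulet + 3×tablet: length 43, value 169
Best: 198 score.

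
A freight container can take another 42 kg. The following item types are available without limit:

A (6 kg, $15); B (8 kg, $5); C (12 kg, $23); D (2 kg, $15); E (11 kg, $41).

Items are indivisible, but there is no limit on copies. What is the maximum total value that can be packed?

$315

Best value-per-unit is D at 15/2, and filling with it alone uses weight 21×2=42. No mix of the others beats 21×15 = 315.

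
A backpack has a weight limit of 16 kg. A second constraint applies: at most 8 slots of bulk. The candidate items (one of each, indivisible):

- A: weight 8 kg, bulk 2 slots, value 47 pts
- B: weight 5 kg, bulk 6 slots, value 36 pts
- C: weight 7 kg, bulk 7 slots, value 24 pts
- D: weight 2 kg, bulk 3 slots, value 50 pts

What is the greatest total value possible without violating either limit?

Feasible sets respecting both limits:
- A+D: weight 10, bulk 5, value 97
- A+B: weight 13, bulk 8, value 83
- D: weight 2, bulk 3, value 50
Best: 97 pts.

97 pts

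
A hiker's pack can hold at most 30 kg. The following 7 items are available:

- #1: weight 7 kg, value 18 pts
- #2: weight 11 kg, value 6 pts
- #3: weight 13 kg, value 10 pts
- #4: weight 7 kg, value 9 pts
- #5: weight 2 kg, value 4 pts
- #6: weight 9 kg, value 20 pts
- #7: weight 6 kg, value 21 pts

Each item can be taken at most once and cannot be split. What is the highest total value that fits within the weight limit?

Check high-value combinations within 30 kg:
- #1+#4+#6+#7: weight 7+7+9+6=29, value 18+9+20+21=68
- #1+#5+#6+#7: weight 7+2+9+6=24, value 18+4+20+21=63
- #1+#6+#7: weight 7+9+6=22, value 18+20+21=59
Best: 68 pts.

68 pts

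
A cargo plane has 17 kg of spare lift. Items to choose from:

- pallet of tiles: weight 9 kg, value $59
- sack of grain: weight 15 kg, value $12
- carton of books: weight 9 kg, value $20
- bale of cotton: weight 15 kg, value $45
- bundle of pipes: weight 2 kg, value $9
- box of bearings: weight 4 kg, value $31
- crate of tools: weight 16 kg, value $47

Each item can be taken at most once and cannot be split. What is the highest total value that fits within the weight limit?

$99

Check high-value combinations within 17 kg:
- pallet of tiles+bundle of pipes+box of bearings: weight 9+2+4=15, value 59+9+31=99
- pallet of tiles+box of bearings: weight 9+4=13, value 59+31=90
- pallet of tiles+bundle of pipes: weight 9+2=11, value 59+9=68
- carton of books+bundle of pipes+box of bearings: weight 9+2+4=15, value 20+9+31=60
Best: $99.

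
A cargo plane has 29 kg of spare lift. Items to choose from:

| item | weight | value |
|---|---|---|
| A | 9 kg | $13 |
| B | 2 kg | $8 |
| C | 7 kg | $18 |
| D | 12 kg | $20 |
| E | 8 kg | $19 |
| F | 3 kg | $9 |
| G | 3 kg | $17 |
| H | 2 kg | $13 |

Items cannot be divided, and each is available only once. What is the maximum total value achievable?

This is a 0/1 knapsack; check combinations near the capacity.
- B+C+D+F+G+H: weight 2+7+12+3+3+2=29, value 8+18+20+9+17+13=85
- B+C+E+F+G+H: weight 2+7+8+3+3+2=25, value 8+18+19+9+17+13=84
- A+C+E+G+H: weight 9+7+8+3+2=29, value 13+18+19+17+13=80
- A+B+E+F+G+H: weight 9+2+8+3+3+2=27, value 13+8+19+9+17+13=79
- A+B+C+F+G+H: weight 9+2+7+3+3+2=26, value 13+8+18+9+17+13=78
Best: $85.

$85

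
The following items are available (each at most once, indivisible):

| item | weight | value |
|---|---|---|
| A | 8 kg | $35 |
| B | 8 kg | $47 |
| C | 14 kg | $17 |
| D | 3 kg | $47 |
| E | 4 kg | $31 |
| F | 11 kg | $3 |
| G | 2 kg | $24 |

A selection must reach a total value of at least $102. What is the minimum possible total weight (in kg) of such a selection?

9

Subsets with value ≥ 102, sorted by total weight:
- D+E+G: weight 9, value 102
- B+D+G: weight 13, value 118
- A+D+G: weight 13, value 106
Minimum weight: 9 kg.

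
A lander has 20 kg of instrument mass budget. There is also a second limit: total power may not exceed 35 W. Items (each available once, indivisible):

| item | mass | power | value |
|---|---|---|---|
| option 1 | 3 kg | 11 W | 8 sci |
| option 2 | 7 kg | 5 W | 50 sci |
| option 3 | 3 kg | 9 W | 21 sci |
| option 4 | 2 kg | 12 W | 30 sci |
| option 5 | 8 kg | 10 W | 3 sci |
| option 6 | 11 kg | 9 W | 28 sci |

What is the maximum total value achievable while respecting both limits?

Feasible sets respecting both limits:
- option 2+option 4+option 6: mass 20, power 26, value 108
- option 2+option 3+option 4: mass 12, power 26, value 101
- option 1+option 2+option 4: mass 12, power 28, value 88
Best: 108 sci.

108 sci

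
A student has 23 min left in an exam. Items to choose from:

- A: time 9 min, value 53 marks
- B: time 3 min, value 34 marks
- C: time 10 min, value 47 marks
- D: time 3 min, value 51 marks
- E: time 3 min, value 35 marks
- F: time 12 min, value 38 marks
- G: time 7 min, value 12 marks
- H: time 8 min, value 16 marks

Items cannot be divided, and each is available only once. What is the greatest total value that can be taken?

Check high-value combinations within 23 min:
- A+B+D+E: time 9+3+3+3=18, value 53+34+51+35=173
- B+C+D+E: time 3+10+3+3=19, value 34+47+51+35=167
- B+D+E+F: time 3+3+3+12=21, value 34+51+35+38=158
- A+D+E+H: time 9+3+3+8=23, value 53+51+35+16=155
- A+B+D+H: time 9+3+3+8=23, value 53+34+51+16=154
Best: 173 marks.

173 marks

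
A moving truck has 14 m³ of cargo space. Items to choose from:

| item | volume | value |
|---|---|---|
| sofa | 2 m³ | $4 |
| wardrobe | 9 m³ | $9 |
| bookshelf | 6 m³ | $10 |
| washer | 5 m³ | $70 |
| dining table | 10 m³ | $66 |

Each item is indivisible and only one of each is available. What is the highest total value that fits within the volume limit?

Check high-value combinations within 14 m³:
- sofa+bookshelf+washer: volume 2+6+5=13, value 4+10+70=84
- bookshelf+washer: volume 6+5=11, value 10+70=80
- wardrobe+washer: volume 9+5=14, value 9+70=79
- sofa+washer: volume 2+5=7, value 4+70=74
- washer: volume 5, value 70
Best: $84.

$84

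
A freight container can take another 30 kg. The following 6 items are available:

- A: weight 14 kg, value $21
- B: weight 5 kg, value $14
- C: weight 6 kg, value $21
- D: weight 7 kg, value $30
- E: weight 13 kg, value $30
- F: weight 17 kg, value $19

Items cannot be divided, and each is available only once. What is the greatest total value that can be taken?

This is a 0/1 knapsack; check combinations near the capacity.
- C+D+E: weight 6+7+13=26, value 21+30+30=81
- B+D+E: weight 5+7+13=25, value 14+30+30=74
- A+C+D: weight 14+6+7=27, value 21+21+30=72
- C+D+F: weight 6+7+17=30, value 21+30+19=70
Best: $81.

$81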